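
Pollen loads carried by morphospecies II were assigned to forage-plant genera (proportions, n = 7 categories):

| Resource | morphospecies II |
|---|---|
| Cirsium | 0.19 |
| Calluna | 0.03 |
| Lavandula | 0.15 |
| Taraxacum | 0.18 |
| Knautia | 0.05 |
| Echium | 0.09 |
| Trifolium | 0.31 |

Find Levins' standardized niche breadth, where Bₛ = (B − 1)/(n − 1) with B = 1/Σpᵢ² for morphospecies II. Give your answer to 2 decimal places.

0.67

Σpᵢ² = 0.19² + 0.03² + 0.15² + 0.18² + 0.05² + 0.09² + 0.31² = 0.0361 + 0.0009 + 0.0225 + 0.0324 + 0.0025 + 0.0081 + 0.0961 = 0.1986
B = 1 / 0.1986 = 5.0352
Bₛ = (B − 1)/(n − 1) = (5.0352 − 1)/(7 − 1) = 4.0352/6 = 0.6725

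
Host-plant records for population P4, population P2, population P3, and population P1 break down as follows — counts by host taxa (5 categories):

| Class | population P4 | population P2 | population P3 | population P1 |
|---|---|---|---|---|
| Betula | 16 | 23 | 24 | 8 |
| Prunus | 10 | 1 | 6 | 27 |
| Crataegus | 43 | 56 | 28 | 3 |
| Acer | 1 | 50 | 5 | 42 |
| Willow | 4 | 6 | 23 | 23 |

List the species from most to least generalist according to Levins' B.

population P3 > population P1 > population P2 > population P4

Proportions for population P4 (n=74): 16/74=0.2162, 10/74=0.1351, 43/74=0.5811, 1/74=0.0135, 4/74=0.0541
Proportions for population P2 (n=136): 23/136=0.1691, 1/136=0.0074, 56/136=0.4118, 50/136=0.3676, 6/136=0.0441
Proportions for population P3 (n=86): 24/86=0.2791, 6/86=0.0698, 28/86=0.3256, 5/86=0.0581, 23/86=0.2674
Proportions for population P1 (n=103): 8/103=0.0777, 27/103=0.2621, 3/103=0.0291, 42/103=0.4078, 23/103=0.2233
Σp_P4ᵢ² = 0.2162² + 0.1351² + 0.5811² + 0.0135² + 0.0541² = 0.046742 + 0.018252 + 0.337677 + 0.000182 + 0.002927 = 0.405780
B_P4 = 1 / 0.405780 = 2.4644
Σp_P2ᵢ² = 0.1691² + 0.0074² + 0.4118² + 0.3676² + 0.0441² = 0.028595 + 0.000055 + 0.169579 + 0.135130 + 0.001945 = 0.335304
B_P2 = 1 / 0.335304 = 2.9824
Σp_P3ᵢ² = 0.2791² + 0.0698² + 0.3256² + 0.0581² + 0.2674² = 0.077897 + 0.004872 + 0.106015 + 0.003376 + 0.071503 = 0.263663
B_P3 = 1 / 0.263663 = 3.7927
Σp_P1ᵢ² = 0.0777² + 0.2621² + 0.0291² + 0.4078² + 0.2233² = 0.006037 + 0.068696 + 0.000847 + 0.166301 + 0.049863 = 0.291744
B_P1 = 1 / 0.291744 = 3.4277
Ranking by B (broadest → narrowest): population P3 (3.79) > population P1 (3.43) > population P2 (2.98) > population P4 (2.46)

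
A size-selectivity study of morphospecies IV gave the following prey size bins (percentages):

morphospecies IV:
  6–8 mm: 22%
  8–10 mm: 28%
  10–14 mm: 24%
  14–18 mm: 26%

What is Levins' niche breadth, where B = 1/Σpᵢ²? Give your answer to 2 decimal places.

3.97

Convert percentages to proportions (divide by 100).
Σpᵢ² = 0.22² + 0.28² + 0.24² + 0.26² = 0.0484 + 0.0784 + 0.0576 + 0.0676 = 0.2520
B = 1 / 0.2520 = 3.9683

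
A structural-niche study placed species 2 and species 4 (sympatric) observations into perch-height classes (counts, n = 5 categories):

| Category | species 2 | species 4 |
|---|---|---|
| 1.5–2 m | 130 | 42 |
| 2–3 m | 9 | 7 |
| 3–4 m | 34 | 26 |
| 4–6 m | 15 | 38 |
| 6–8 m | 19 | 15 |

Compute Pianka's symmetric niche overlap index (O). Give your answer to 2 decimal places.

0.82

Proportions for species 2 (n=207): 130/207=0.6280, 9/207=0.0435, 34/207=0.1643, 15/207=0.0725, 19/207=0.0918
Proportions for species 4 (n=128): 42/128=0.3281, 7/128=0.0547, 26/128=0.2031, 38/128=0.2969, 15/128=0.1172
Σ p₁ᵢp₂ᵢ = 0.206047 + 0.002379 + 0.033369 + 0.021525 + 0.010759 = 0.274079
Σp_1ᵢ² = 0.6280² + 0.0435² + 0.1643² + 0.0725² + 0.0918² = 0.394384 + 0.001892 + 0.026994 + 0.005256 + 0.008427 = 0.436953
Σp_2ᵢ² = 0.3281² + 0.0547² + 0.2031² + 0.2969² + 0.1172² = 0.107650 + 0.002992 + 0.041250 + 0.088150 + 0.013736 = 0.253778
O = 0.274079 / √(0.436953 × 0.253778) = 0.274079 / 0.3330001 = 0.8231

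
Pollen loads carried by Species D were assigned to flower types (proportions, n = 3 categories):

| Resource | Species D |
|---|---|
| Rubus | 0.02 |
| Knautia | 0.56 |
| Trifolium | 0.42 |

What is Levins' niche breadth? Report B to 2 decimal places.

Σpᵢ² = 0.02² + 0.56² + 0.42² = 0.0004 + 0.3136 + 0.1764 = 0.4904
B = 1 / 0.4904 = 2.0392

2.04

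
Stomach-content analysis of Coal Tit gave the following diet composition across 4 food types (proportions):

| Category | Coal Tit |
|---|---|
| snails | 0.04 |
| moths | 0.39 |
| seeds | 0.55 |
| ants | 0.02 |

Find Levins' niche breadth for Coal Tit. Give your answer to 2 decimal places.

Σpᵢ² = 0.04² + 0.39² + 0.55² + 0.02² = 0.0016 + 0.1521 + 0.3025 + 0.0004 = 0.4566
B = 1 / 0.4566 = 2.1901

2.19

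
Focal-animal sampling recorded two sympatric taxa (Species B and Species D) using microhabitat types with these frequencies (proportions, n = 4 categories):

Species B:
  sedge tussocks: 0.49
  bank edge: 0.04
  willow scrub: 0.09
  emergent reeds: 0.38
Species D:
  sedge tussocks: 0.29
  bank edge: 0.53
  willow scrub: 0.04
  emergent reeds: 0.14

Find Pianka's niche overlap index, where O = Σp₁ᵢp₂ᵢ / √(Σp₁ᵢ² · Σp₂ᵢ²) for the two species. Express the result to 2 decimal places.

0.56

Σ p₁ᵢp₂ᵢ = 0.1421 + 0.0212 + 0.0036 + 0.0532 = 0.2201
Σp_1ᵢ² = 0.49² + 0.04² + 0.09² + 0.38² = 0.2401 + 0.0016 + 0.0081 + 0.1444 = 0.3942
Σp_2ᵢ² = 0.29² + 0.53² + 0.04² + 0.14² = 0.0841 + 0.2809 + 0.0016 + 0.0196 = 0.3862
O = 0.2201 / √(0.3942 × 0.3862) = 0.2201 / 0.39018 = 0.5641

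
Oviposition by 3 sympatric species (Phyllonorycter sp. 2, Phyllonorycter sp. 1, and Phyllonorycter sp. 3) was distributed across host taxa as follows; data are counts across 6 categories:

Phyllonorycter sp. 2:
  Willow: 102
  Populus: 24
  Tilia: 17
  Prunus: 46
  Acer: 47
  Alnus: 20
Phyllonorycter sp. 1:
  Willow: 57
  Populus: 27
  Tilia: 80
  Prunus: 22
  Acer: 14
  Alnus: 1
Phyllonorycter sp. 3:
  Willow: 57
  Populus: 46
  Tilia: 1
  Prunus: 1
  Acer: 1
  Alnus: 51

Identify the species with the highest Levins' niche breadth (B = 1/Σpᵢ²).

Proportions for Phyllonorycter sp. 2 (n=256): 102/256=0.3984, 24/256=0.0938, 17/256=0.0664, 46/256=0.1797, 47/256=0.1836, 20/256=0.0781
Proportions for Phyllonorycter sp. 1 (n=201): 57/201=0.2836, 27/201=0.1343, 80/201=0.3980, 22/201=0.1095, 14/201=0.0697, 1/201=0.0050
Proportions for Phyllonorycter sp. 3 (n=157): 57/157=0.3631, 46/157=0.2930, 1/157=0.0064, 1/157=0.0064, 1/157=0.0064, 51/157=0.3248
Σp_2ᵢ² = 0.3984² + 0.0938² + 0.0664² + 0.1797² + 0.1836² + 0.0781² = 0.158723 + 0.008798 + 0.004409 + 0.032292 + 0.033709 + 0.006100 = 0.244031
B_2 = 1 / 0.244031 = 4.0978
Σp_1ᵢ² = 0.2836² + 0.1343² + 0.3980² + 0.1095² + 0.0697² + 0.0050² = 0.080429 + 0.018036 + 0.158404 + 0.011990 + 0.004858 + 0.000025 = 0.273742
B_1 = 1 / 0.273742 = 3.6531
Σp_3ᵢ² = 0.3631² + 0.2930² + 0.0064² + 0.0064² + 0.0064² + 0.3248² = 0.131842 + 0.085849 + 0.000041 + 0.000041 + 0.000041 + 0.105495 = 0.323309
B_3 = 1 / 0.323309 = 3.0930
Highest B → broadest niche (most generalist): Phyllonorycter sp. 2 (B = 4.10).

Phyllonorycter sp. 2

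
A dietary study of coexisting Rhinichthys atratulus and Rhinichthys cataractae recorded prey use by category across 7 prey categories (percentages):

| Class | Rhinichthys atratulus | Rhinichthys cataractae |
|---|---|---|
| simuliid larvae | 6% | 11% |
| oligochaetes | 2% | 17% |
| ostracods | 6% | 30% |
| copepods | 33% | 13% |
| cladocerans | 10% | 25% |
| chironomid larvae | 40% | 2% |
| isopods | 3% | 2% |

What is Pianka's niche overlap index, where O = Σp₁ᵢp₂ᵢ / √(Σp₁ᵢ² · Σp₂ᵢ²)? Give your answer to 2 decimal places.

0.42

Convert percentages to proportions (divide by 100).
Σ p₁ᵢp₂ᵢ = 0.0066 + 0.0034 + 0.0180 + 0.0429 + 0.0250 + 0.0080 + 0.0006 = 0.1045
Σp_1ᵢ² = 0.06² + 0.02² + 0.06² + 0.33² + 0.10² + 0.40² + 0.03² = 0.0036 + 0.0004 + 0.0036 + 0.1089 + 0.0100 + 0.1600 + 0.0009 = 0.2874
Σp_2ᵢ² = 0.11² + 0.17² + 0.30² + 0.13² + 0.25² + 0.02² + 0.02² = 0.0121 + 0.0289 + 0.0900 + 0.0169 + 0.0625 + 0.0004 + 0.0004 = 0.2112
O = 0.1045 / √(0.2874 × 0.2112) = 0.1045 / 0.24637 = 0.4242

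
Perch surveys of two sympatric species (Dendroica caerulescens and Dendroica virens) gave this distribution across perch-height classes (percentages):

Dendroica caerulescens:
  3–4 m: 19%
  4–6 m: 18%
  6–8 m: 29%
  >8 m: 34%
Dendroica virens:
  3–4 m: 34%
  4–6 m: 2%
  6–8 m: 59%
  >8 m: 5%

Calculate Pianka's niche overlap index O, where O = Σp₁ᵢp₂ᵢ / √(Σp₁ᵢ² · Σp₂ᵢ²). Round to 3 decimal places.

0.725

Convert percentages to proportions (divide by 100).
Σ p₁ᵢp₂ᵢ = 0.0646 + 0.0036 + 0.1711 + 0.0170 = 0.2563
Σp_1ᵢ² = 0.19² + 0.18² + 0.29² + 0.34² = 0.0361 + 0.0324 + 0.0841 + 0.1156 = 0.2682
Σp_2ᵢ² = 0.34² + 0.02² + 0.59² + 0.05² = 0.1156 + 0.0004 + 0.3481 + 0.0025 = 0.4666
O = 0.2563 / √(0.2682 × 0.4666) = 0.2563 / 0.353754 = 0.72451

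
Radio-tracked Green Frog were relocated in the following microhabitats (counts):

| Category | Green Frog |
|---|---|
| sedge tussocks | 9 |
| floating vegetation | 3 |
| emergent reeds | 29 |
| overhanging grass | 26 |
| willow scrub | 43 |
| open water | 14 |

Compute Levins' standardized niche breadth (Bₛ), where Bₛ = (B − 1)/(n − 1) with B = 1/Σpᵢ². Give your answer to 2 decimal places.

Proportions for Green Frog (n=124): 9/124=0.0726, 3/124=0.0242, 29/124=0.2339, 26/124=0.2097, 43/124=0.3468, 14/124=0.1129
Σpᵢ² = 0.0726² + 0.0242² + 0.2339² + 0.2097² + 0.3468² + 0.1129² = 0.005271 + 0.000586 + 0.054709 + 0.043974 + 0.120270 + 0.012746 = 0.237556
B = 1 / 0.237556 = 4.2095
Bₛ = (B − 1)/(n − 1) = (4.2095 − 1)/(6 − 1) = 3.2095/5 = 0.6419

0.64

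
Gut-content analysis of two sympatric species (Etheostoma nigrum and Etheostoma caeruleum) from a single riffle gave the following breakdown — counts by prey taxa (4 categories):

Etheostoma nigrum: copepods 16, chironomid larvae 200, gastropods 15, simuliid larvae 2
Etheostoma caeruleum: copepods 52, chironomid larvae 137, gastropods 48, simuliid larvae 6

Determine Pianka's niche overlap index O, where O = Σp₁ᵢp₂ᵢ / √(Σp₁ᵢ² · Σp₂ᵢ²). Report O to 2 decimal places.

0.93

Proportions for Etheostoma nigrum (n=233): 16/233=0.0687, 200/233=0.8584, 15/233=0.0644, 2/233=0.0086
Proportions for Etheostoma caeruleum (n=243): 52/243=0.2140, 137/243=0.5638, 48/243=0.1975, 6/243=0.0247
Σ p₁ᵢp₂ᵢ = 0.014702 + 0.483966 + 0.012719 + 0.000212 = 0.511599
Σp_1ᵢ² = 0.0687² + 0.8584² + 0.0644² + 0.0086² = 0.004720 + 0.736851 + 0.004147 + 0.000074 = 0.745792
Σp_2ᵢ² = 0.2140² + 0.5638² + 0.1975² + 0.0247² = 0.045796 + 0.317870 + 0.039006 + 0.000610 = 0.403282
O = 0.511599 / √(0.745792 × 0.403282) = 0.511599 / 0.5484200 = 0.9329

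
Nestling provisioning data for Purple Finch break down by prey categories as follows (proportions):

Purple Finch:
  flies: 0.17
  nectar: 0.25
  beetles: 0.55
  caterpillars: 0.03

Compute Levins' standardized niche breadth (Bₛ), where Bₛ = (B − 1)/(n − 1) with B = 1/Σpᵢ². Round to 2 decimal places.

0.51

Σpᵢ² = 0.17² + 0.25² + 0.55² + 0.03² = 0.0289 + 0.0625 + 0.3025 + 0.0009 = 0.3948
B = 1 / 0.3948 = 2.5329
Bₛ = (B − 1)/(n − 1) = (2.5329 − 1)/(4 − 1) = 1.5329/3 = 0.5110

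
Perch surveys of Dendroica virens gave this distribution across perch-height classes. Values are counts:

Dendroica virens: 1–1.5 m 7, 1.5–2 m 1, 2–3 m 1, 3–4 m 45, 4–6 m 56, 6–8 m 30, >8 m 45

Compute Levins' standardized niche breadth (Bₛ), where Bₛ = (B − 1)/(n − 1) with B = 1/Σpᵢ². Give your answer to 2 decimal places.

0.53

Proportions for Dendroica virens (n=185): 7/185=0.0378, 1/185=0.0054, 1/185=0.0054, 45/185=0.2432, 56/185=0.3027, 30/185=0.1622, 45/185=0.2432
Σpᵢ² = 0.0378² + 0.0054² + 0.0054² + 0.2432² + 0.3027² + 0.1622² + 0.2432² = 0.001429 + 0.000029 + 0.000029 + 0.059146 + 0.091627 + 0.026309 + 0.059146 = 0.237715
B = 1 / 0.237715 = 4.2067
Bₛ = (B − 1)/(n − 1) = (4.2067 − 1)/(7 − 1) = 3.2067/6 = 0.5345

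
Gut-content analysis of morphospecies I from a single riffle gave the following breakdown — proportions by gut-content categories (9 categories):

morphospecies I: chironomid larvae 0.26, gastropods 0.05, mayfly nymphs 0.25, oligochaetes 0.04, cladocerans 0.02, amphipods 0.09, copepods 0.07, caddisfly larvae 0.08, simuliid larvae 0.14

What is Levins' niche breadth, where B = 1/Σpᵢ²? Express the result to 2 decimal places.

Σpᵢ² = 0.26² + 0.05² + 0.25² + 0.04² + 0.02² + 0.09² + 0.07² + 0.08² + 0.14² = 0.0676 + 0.0025 + 0.0625 + 0.0016 + 0.0004 + 0.0081 + 0.0049 + 0.0064 + 0.0196 = 0.1736
B = 1 / 0.1736 = 5.7604

5.76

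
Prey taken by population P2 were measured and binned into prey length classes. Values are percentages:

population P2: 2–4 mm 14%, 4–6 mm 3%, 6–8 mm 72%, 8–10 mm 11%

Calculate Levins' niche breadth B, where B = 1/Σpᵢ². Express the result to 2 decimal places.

1.81

Convert percentages to proportions (divide by 100).
Σpᵢ² = 0.14² + 0.03² + 0.72² + 0.11² = 0.0196 + 0.0009 + 0.5184 + 0.0121 = 0.5510
B = 1 / 0.5510 = 1.8149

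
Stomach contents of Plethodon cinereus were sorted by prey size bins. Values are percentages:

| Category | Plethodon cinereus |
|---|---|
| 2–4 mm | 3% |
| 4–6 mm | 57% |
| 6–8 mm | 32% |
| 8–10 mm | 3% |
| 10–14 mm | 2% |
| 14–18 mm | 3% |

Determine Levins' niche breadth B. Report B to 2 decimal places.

2.32

Convert percentages to proportions (divide by 100).
Σpᵢ² = 0.03² + 0.57² + 0.32² + 0.03² + 0.02² + 0.03² = 0.0009 + 0.3249 + 0.1024 + 0.0009 + 0.0004 + 0.0009 = 0.4304
B = 1 / 0.4304 = 2.3234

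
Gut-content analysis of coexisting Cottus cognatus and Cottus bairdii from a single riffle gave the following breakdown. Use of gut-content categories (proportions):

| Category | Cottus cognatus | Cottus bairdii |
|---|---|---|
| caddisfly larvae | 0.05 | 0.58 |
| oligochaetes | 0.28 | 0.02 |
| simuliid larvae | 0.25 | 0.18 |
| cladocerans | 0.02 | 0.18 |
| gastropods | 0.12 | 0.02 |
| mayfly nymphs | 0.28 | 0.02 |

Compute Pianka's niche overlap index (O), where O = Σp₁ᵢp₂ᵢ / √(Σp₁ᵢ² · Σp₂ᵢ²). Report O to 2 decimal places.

Σ p₁ᵢp₂ᵢ = 0.0290 + 0.0056 + 0.0450 + 0.0036 + 0.0024 + 0.0056 = 0.0912
Σp_1ᵢ² = 0.05² + 0.28² + 0.25² + 0.02² + 0.12² + 0.28² = 0.0025 + 0.0784 + 0.0625 + 0.0004 + 0.0144 + 0.0784 = 0.2366
Σp_2ᵢ² = 0.58² + 0.02² + 0.18² + 0.18² + 0.02² + 0.02² = 0.3364 + 0.0004 + 0.0324 + 0.0324 + 0.0004 + 0.0004 = 0.4024
O = 0.0912 / √(0.2366 × 0.4024) = 0.0912 / 0.30856 = 0.2956

0.30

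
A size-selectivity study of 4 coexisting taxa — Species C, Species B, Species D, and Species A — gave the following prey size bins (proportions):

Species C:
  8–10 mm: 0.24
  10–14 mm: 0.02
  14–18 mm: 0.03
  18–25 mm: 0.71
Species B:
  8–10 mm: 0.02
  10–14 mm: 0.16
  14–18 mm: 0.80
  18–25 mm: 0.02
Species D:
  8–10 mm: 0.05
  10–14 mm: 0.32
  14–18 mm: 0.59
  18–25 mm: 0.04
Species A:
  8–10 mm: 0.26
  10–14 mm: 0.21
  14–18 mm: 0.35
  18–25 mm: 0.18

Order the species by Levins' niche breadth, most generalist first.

Species A > Species D > Species C > Species B

Σp_Cᵢ² = 0.24² + 0.02² + 0.03² + 0.71² = 0.0576 + 0.0004 + 0.0009 + 0.5041 = 0.5630
B_C = 1 / 0.5630 = 1.7762
Σp_Bᵢ² = 0.02² + 0.16² + 0.80² + 0.02² = 0.0004 + 0.0256 + 0.6400 + 0.0004 = 0.6664
B_B = 1 / 0.6664 = 1.5006
Σp_Dᵢ² = 0.05² + 0.32² + 0.59² + 0.04² = 0.0025 + 0.1024 + 0.3481 + 0.0016 = 0.4546
B_D = 1 / 0.4546 = 2.1997
Σp_Aᵢ² = 0.26² + 0.21² + 0.35² + 0.18² = 0.0676 + 0.0441 + 0.1225 + 0.0324 = 0.2666
B_A = 1 / 0.2666 = 3.7509
Ranking by B (broadest → narrowest): Species A (3.75) > Species D (2.20) > Species C (1.78) > Species B (1.50)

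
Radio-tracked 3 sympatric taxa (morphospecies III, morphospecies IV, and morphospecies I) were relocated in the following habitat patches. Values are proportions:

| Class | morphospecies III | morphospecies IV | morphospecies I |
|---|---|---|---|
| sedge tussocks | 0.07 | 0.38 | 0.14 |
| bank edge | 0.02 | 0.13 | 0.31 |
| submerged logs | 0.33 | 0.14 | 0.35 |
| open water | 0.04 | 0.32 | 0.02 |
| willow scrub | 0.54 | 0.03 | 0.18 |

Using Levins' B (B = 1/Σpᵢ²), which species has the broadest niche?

morphospecies I

Σp_IIIᵢ² = 0.07² + 0.02² + 0.33² + 0.04² + 0.54² = 0.0049 + 0.0004 + 0.1089 + 0.0016 + 0.2916 = 0.4074
B_III = 1 / 0.4074 = 2.4546
Σp_IVᵢ² = 0.38² + 0.13² + 0.14² + 0.32² + 0.03² = 0.1444 + 0.0169 + 0.0196 + 0.1024 + 0.0009 = 0.2842
B_IV = 1 / 0.2842 = 3.5186
Σp_Iᵢ² = 0.14² + 0.31² + 0.35² + 0.02² + 0.18² = 0.0196 + 0.0961 + 0.1225 + 0.0004 + 0.0324 = 0.2710
B_I = 1 / 0.2710 = 3.6900
Highest B → broadest niche (most generalist): morphospecies I (B = 3.69).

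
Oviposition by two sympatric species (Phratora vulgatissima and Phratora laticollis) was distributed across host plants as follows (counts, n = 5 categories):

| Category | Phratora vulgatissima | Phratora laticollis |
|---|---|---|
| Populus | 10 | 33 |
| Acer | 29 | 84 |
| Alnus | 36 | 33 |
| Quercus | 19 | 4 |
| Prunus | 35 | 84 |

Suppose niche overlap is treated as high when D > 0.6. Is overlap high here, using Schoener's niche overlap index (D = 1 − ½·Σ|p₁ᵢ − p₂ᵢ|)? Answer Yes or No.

Yes

Proportions for Phratora vulgatissima (n=129): 10/129=0.0775, 29/129=0.2248, 36/129=0.2791, 19/129=0.1473, 35/129=0.2713
Proportions for Phratora laticollis (n=238): 33/238=0.1387, 84/238=0.3529, 33/238=0.1387, 4/238=0.0168, 84/238=0.3529
Σ|p₁ᵢ − p₂ᵢ| = 0.0612 + 0.1281 + 0.1404 + 0.1305 + 0.0816 = 0.5418
D = 1 − ½ × 0.5418 = 1 − 0.27090 = 0.72910
D = 0.72910 > 0.6 → Yes.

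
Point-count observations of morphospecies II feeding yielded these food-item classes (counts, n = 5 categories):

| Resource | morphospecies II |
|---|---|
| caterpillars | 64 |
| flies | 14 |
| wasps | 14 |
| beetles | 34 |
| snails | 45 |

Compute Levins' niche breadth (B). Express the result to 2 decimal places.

Proportions for morphospecies II (n=171): 64/171=0.3743, 14/171=0.0819, 14/171=0.0819, 34/171=0.1988, 45/171=0.2632
Σpᵢ² = 0.3743² + 0.0819² + 0.0819² + 0.1988² + 0.2632² = 0.140100 + 0.006708 + 0.006708 + 0.039521 + 0.069274 = 0.262311
B = 1 / 0.262311 = 3.8123

3.81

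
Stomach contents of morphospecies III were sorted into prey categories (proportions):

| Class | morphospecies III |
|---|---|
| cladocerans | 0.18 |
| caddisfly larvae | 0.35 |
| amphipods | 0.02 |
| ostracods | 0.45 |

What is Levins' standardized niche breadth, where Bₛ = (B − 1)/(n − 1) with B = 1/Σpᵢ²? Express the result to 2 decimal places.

0.60

Σpᵢ² = 0.18² + 0.35² + 0.02² + 0.45² = 0.0324 + 0.1225 + 0.0004 + 0.2025 = 0.3578
B = 1 / 0.3578 = 2.7949
Bₛ = (B − 1)/(n − 1) = (2.7949 − 1)/(4 − 1) = 1.7949/3 = 0.5983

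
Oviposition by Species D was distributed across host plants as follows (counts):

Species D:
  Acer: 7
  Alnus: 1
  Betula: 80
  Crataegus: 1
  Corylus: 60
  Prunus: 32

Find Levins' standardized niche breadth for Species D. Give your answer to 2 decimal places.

Proportions for Species D (n=181): 7/181=0.0387, 1/181=0.0055, 80/181=0.4420, 1/181=0.0055, 60/181=0.3315, 32/181=0.1768
Σpᵢ² = 0.0387² + 0.0055² + 0.4420² + 0.0055² + 0.3315² + 0.1768² = 0.001498 + 0.000030 + 0.195364 + 0.000030 + 0.109892 + 0.031258 = 0.338072
B = 1 / 0.338072 = 2.9579
Bₛ = (B − 1)/(n − 1) = (2.9579 − 1)/(6 − 1) = 1.9579/5 = 0.3916

0.39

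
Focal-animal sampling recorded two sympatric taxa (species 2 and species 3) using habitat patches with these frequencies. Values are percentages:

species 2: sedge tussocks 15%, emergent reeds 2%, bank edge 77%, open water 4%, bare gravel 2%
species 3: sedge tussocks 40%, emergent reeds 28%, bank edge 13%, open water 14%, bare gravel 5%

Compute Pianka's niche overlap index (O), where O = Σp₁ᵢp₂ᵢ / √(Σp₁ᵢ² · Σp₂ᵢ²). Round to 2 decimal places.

Convert percentages to proportions (divide by 100).
Σ p₁ᵢp₂ᵢ = 0.0600 + 0.0056 + 0.1001 + 0.0056 + 0.0010 = 0.1723
Σp_1ᵢ² = 0.15² + 0.02² + 0.77² + 0.04² + 0.02² = 0.0225 + 0.0004 + 0.5929 + 0.0016 + 0.0004 = 0.6178
Σp_2ᵢ² = 0.40² + 0.28² + 0.13² + 0.14² + 0.05² = 0.1600 + 0.0784 + 0.0169 + 0.0196 + 0.0025 = 0.2774
O = 0.1723 / √(0.6178 × 0.2774) = 0.1723 / 0.41398 = 0.4162

0.42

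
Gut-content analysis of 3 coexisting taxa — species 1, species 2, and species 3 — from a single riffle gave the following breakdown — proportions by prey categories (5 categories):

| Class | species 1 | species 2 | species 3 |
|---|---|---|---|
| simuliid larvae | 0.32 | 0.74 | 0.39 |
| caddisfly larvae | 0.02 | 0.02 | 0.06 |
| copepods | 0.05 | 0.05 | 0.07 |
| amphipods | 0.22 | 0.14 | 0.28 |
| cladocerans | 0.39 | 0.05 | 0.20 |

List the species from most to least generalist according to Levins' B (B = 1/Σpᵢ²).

species 3 > species 1 > species 2

Σp_1ᵢ² = 0.32² + 0.02² + 0.05² + 0.22² + 0.39² = 0.1024 + 0.0004 + 0.0025 + 0.0484 + 0.1521 = 0.3058
B_1 = 1 / 0.3058 = 3.2701
Σp_2ᵢ² = 0.74² + 0.02² + 0.05² + 0.14² + 0.05² = 0.5476 + 0.0004 + 0.0025 + 0.0196 + 0.0025 = 0.5726
B_2 = 1 / 0.5726 = 1.7464
Σp_3ᵢ² = 0.39² + 0.06² + 0.07² + 0.28² + 0.20² = 0.1521 + 0.0036 + 0.0049 + 0.0784 + 0.0400 = 0.2790
B_3 = 1 / 0.2790 = 3.5842
Ranking by B (broadest → narrowest): species 3 (3.58) > species 1 (3.27) > species 2 (1.75)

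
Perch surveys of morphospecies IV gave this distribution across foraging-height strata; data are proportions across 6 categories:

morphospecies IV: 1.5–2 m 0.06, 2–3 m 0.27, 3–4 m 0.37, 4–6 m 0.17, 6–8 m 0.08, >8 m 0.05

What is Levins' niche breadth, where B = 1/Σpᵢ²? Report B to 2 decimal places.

3.98

Σpᵢ² = 0.06² + 0.27² + 0.37² + 0.17² + 0.08² + 0.05² = 0.0036 + 0.0729 + 0.1369 + 0.0289 + 0.0064 + 0.0025 = 0.2512
B = 1 / 0.2512 = 3.9809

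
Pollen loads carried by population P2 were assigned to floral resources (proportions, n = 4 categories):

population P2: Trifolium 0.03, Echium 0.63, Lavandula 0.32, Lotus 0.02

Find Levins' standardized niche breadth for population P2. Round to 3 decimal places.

Σpᵢ² = 0.03² + 0.63² + 0.32² + 0.02² = 0.0009 + 0.3969 + 0.1024 + 0.0004 = 0.5006
B = 1 / 0.5006 = 1.99760
Bₛ = (B − 1)/(n − 1) = (1.99760 − 1)/(4 − 1) = 0.99760/3 = 0.33253

0.333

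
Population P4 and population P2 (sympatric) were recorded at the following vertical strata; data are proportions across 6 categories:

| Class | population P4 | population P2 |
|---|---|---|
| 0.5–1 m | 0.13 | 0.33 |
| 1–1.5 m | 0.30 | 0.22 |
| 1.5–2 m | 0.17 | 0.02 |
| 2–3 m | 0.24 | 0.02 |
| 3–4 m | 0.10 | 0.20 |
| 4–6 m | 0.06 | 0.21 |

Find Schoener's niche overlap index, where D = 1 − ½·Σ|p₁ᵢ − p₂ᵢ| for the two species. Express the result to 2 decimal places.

0.55

Σ|p₁ᵢ − p₂ᵢ| = 0.20 + 0.08 + 0.15 + 0.22 + 0.10 + 0.15 = 0.90
D = 1 − ½ × 0.90 = 1 − 0.450 = 0.5500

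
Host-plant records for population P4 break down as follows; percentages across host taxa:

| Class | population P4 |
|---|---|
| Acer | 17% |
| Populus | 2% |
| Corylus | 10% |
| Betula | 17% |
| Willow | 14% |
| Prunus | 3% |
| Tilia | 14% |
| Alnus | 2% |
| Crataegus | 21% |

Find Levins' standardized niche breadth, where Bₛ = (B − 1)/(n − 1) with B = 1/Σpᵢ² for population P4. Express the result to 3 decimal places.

Convert percentages to proportions (divide by 100).
Σpᵢ² = 0.17² + 0.02² + 0.10² + 0.17² + 0.14² + 0.03² + 0.14² + 0.02² + 0.21² = 0.0289 + 0.0004 + 0.0100 + 0.0289 + 0.0196 + 0.0009 + 0.0196 + 0.0004 + 0.0441 = 0.1528
B = 1 / 0.1528 = 6.54450
Bₛ = (B − 1)/(n − 1) = (6.54450 − 1)/(9 − 1) = 5.54450/8 = 0.69306

0.693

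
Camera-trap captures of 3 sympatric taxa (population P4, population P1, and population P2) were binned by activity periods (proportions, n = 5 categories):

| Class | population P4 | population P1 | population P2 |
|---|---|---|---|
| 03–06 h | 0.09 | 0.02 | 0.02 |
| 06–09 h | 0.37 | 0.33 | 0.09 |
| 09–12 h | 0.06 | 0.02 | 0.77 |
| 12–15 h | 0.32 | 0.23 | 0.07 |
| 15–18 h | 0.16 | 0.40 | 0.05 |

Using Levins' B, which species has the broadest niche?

population P4

Σp_P4ᵢ² = 0.09² + 0.37² + 0.06² + 0.32² + 0.16² = 0.0081 + 0.1369 + 0.0036 + 0.1024 + 0.0256 = 0.2766
B_P4 = 1 / 0.2766 = 3.6153
Σp_P1ᵢ² = 0.02² + 0.33² + 0.02² + 0.23² + 0.40² = 0.0004 + 0.1089 + 0.0004 + 0.0529 + 0.1600 = 0.3226
B_P1 = 1 / 0.3226 = 3.0998
Σp_P2ᵢ² = 0.02² + 0.09² + 0.77² + 0.07² + 0.05² = 0.0004 + 0.0081 + 0.5929 + 0.0049 + 0.0025 = 0.6088
B_P2 = 1 / 0.6088 = 1.6426
Highest B → broadest niche (most generalist): population P4 (B = 3.62).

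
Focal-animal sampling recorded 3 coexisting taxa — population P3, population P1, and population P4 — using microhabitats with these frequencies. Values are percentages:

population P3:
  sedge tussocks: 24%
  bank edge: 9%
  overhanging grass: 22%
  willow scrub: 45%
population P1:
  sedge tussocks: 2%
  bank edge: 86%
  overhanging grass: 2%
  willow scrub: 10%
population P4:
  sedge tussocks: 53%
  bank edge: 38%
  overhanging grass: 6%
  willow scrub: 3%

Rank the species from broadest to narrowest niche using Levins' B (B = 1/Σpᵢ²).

Convert percentages to proportions (divide by 100).
Σp_P3ᵢ² = 0.24² + 0.09² + 0.22² + 0.45² = 0.0576 + 0.0081 + 0.0484 + 0.2025 = 0.3166
B_P3 = 1 / 0.3166 = 3.1586
Σp_P1ᵢ² = 0.02² + 0.86² + 0.02² + 0.10² = 0.0004 + 0.7396 + 0.0004 + 0.0100 = 0.7504
B_P1 = 1 / 0.7504 = 1.3326
Σp_P4ᵢ² = 0.53² + 0.38² + 0.06² + 0.03² = 0.2809 + 0.1444 + 0.0036 + 0.0009 = 0.4298
B_P4 = 1 / 0.4298 = 2.3267
Ranking by B (broadest → narrowest): population P3 (3.16) > population P4 (2.33) > population P1 (1.33)

population P3 > population P4 > population P1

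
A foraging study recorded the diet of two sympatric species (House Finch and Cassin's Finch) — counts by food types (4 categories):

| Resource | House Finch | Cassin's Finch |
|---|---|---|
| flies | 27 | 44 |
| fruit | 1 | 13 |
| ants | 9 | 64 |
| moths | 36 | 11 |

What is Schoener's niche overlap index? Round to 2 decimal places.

Proportions for House Finch (n=73): 27/73=0.3699, 1/73=0.0137, 9/73=0.1233, 36/73=0.4932
Proportions for Cassin's Finch (n=132): 44/132=0.3333, 13/132=0.0985, 64/132=0.4848, 11/132=0.0833
Σ|p₁ᵢ − p₂ᵢ| = 0.0366 + 0.0848 + 0.3615 + 0.4099 = 0.8928
D = 1 − ½ × 0.8928 = 1 − 0.44640 = 0.55360

0.55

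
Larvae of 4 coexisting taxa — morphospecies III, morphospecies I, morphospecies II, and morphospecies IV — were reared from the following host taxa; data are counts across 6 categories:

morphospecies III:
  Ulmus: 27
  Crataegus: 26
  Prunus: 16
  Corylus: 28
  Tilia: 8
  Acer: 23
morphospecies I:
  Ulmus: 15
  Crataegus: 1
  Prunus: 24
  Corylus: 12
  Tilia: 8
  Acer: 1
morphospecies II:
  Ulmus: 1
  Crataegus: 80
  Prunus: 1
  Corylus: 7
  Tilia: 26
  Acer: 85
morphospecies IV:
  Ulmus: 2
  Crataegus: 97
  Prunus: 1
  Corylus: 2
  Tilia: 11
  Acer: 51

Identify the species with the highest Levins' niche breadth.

Proportions for morphospecies III (n=128): 27/128=0.2109, 26/128=0.2031, 16/128=0.1250, 28/128=0.2188, 8/128=0.0625, 23/128=0.1797
Proportions for morphospecies I (n=61): 15/61=0.2459, 1/61=0.0164, 24/61=0.3934, 12/61=0.1967, 8/61=0.1311, 1/61=0.0164
Proportions for morphospecies II (n=200): 1/200=0.0050, 80/200=0.4000, 1/200=0.0050, 7/200=0.0350, 26/200=0.1300, 85/200=0.4250
Proportions for morphospecies IV (n=164): 2/164=0.0122, 97/164=0.5915, 1/164=0.0061, 2/164=0.0122, 11/164=0.0671, 51/164=0.3110
Σp_IIIᵢ² = 0.2109² + 0.2031² + 0.1250² + 0.2188² + 0.0625² + 0.1797² = 0.044479 + 0.041250 + 0.015625 + 0.047873 + 0.003906 + 0.032292 = 0.185425
B_III = 1 / 0.185425 = 5.3930
Σp_Iᵢ² = 0.2459² + 0.0164² + 0.3934² + 0.1967² + 0.1311² + 0.0164² = 0.060467 + 0.000269 + 0.154764 + 0.038691 + 0.017187 + 0.000269 = 0.271647
B_I = 1 / 0.271647 = 3.6812
Σp_IIᵢ² = 0.0050² + 0.4000² + 0.0050² + 0.0350² + 0.1300² + 0.4250² = 0.000025 + 0.160000 + 0.000025 + 0.001225 + 0.016900 + 0.180625 = 0.358800
B_II = 1 / 0.358800 = 2.7871
Σp_IVᵢ² = 0.0122² + 0.5915² + 0.0061² + 0.0122² + 0.0671² + 0.3110² = 0.000149 + 0.349872 + 0.000037 + 0.000149 + 0.004502 + 0.096721 = 0.451430
B_IV = 1 / 0.451430 = 2.2152
Highest B → broadest niche (most generalist): morphospecies III (B = 5.39).

morphospecies III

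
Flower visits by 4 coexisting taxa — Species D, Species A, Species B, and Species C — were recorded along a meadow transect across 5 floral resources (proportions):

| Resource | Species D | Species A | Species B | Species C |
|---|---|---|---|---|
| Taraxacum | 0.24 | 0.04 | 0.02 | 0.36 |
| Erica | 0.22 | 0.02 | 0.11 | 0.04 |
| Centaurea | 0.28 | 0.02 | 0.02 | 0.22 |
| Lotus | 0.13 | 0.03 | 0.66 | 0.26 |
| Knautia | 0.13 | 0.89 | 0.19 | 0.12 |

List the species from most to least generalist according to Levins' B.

Σp_Dᵢ² = 0.24² + 0.22² + 0.28² + 0.13² + 0.13² = 0.0576 + 0.0484 + 0.0784 + 0.0169 + 0.0169 = 0.2182
B_D = 1 / 0.2182 = 4.5830
Σp_Aᵢ² = 0.04² + 0.02² + 0.02² + 0.03² + 0.89² = 0.0016 + 0.0004 + 0.0004 + 0.0009 + 0.7921 = 0.7954
B_A = 1 / 0.7954 = 1.2572
Σp_Bᵢ² = 0.02² + 0.11² + 0.02² + 0.66² + 0.19² = 0.0004 + 0.0121 + 0.0004 + 0.4356 + 0.0361 = 0.4846
B_B = 1 / 0.4846 = 2.0636
Σp_Cᵢ² = 0.36² + 0.04² + 0.22² + 0.26² + 0.12² = 0.1296 + 0.0016 + 0.0484 + 0.0676 + 0.0144 = 0.2616
B_C = 1 / 0.2616 = 3.8226
Ranking by B (broadest → narrowest): Species D (4.58) > Species C (3.82) > Species B (2.06) > Species A (1.26)

Species D > Species C > Species B > Species A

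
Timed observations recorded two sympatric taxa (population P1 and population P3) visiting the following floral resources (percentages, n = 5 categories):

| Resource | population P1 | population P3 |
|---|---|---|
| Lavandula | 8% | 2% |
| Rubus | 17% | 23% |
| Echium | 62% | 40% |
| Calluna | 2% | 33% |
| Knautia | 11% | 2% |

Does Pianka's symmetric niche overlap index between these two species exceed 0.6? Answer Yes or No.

Yes

Convert percentages to proportions (divide by 100).
Σ p₁ᵢp₂ᵢ = 0.0016 + 0.0391 + 0.2480 + 0.0066 + 0.0022 = 0.2975
Σp_1ᵢ² = 0.08² + 0.17² + 0.62² + 0.02² + 0.11² = 0.0064 + 0.0289 + 0.3844 + 0.0004 + 0.0121 = 0.4322
Σp_2ᵢ² = 0.02² + 0.23² + 0.40² + 0.33² + 0.02² = 0.0004 + 0.0529 + 0.1600 + 0.1089 + 0.0004 = 0.3226
O = 0.2975 / √(0.4322 × 0.3226) = 0.2975 / 0.37340 = 0.7967
O = 0.7967 > 0.6 → Yes.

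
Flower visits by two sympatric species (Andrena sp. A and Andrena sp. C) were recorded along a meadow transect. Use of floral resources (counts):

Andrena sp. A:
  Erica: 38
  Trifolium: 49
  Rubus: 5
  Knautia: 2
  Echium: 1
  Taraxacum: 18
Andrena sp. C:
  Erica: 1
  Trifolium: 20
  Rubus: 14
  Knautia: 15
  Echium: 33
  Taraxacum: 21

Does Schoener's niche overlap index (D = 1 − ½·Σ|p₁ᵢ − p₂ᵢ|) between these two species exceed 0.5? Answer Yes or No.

Proportions for Andrena sp. A (n=113): 38/113=0.3363, 49/113=0.4336, 5/113=0.0442, 2/113=0.0177, 1/113=0.0088, 18/113=0.1593
Proportions for Andrena sp. C (n=104): 1/104=0.0096, 20/104=0.1923, 14/104=0.1346, 15/104=0.1442, 33/104=0.3173, 21/104=0.2019
Σ|p₁ᵢ − p₂ᵢ| = 0.3267 + 0.2413 + 0.0904 + 0.1265 + 0.3085 + 0.0426 = 1.1360
D = 1 − ½ × 1.1360 = 1 − 0.56800 = 0.43200
D = 0.43200 < 0.5 → No.

No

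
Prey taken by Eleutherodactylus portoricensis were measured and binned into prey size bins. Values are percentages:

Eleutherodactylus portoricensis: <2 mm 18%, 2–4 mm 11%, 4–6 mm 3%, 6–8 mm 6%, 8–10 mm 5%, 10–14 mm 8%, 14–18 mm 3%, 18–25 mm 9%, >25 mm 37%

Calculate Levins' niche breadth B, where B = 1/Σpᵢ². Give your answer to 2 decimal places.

4.91

Convert percentages to proportions (divide by 100).
Σpᵢ² = 0.18² + 0.11² + 0.03² + 0.06² + 0.05² + 0.08² + 0.03² + 0.09² + 0.37² = 0.0324 + 0.0121 + 0.0009 + 0.0036 + 0.0025 + 0.0064 + 0.0009 + 0.0081 + 0.1369 = 0.2038
B = 1 / 0.2038 = 4.9068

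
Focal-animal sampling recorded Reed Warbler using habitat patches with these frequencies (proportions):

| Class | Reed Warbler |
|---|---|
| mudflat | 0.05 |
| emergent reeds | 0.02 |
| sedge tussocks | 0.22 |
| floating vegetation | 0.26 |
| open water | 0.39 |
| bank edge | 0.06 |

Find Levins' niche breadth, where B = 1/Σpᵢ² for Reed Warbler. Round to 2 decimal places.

3.64

Σpᵢ² = 0.05² + 0.02² + 0.22² + 0.26² + 0.39² + 0.06² = 0.0025 + 0.0004 + 0.0484 + 0.0676 + 0.1521 + 0.0036 = 0.2746
B = 1 / 0.2746 = 3.6417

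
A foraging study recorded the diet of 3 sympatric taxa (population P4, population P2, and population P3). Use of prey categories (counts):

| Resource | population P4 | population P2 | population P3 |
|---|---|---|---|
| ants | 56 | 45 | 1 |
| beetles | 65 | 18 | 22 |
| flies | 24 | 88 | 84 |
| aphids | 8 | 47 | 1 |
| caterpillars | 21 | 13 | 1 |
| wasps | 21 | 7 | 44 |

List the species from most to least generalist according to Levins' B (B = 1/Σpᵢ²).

Proportions for population P4 (n=195): 56/195=0.2872, 65/195=0.3333, 24/195=0.1231, 8/195=0.0410, 21/195=0.1077, 21/195=0.1077
Proportions for population P2 (n=218): 45/218=0.2064, 18/218=0.0826, 88/218=0.4037, 47/218=0.2156, 13/218=0.0596, 7/218=0.0321
Proportions for population P3 (n=153): 1/153=0.0065, 22/153=0.1438, 84/153=0.5490, 1/153=0.0065, 1/153=0.0065, 44/153=0.2876
Σp_P4ᵢ² = 0.2872² + 0.3333² + 0.1231² + 0.0410² + 0.1077² + 0.1077² = 0.082484 + 0.111089 + 0.015154 + 0.001681 + 0.011599 + 0.011599 = 0.233606
B_P4 = 1 / 0.233606 = 4.2807
Σp_P2ᵢ² = 0.2064² + 0.0826² + 0.4037² + 0.2156² + 0.0596² + 0.0321² = 0.042601 + 0.006823 + 0.162974 + 0.046483 + 0.003552 + 0.001030 = 0.263463
B_P2 = 1 / 0.263463 = 3.7956
Σp_P3ᵢ² = 0.0065² + 0.1438² + 0.5490² + 0.0065² + 0.0065² + 0.2876² = 0.000042 + 0.020678 + 0.301401 + 0.000042 + 0.000042 + 0.082714 = 0.404919
B_P3 = 1 / 0.404919 = 2.4696
Ranking by B (broadest → narrowest): population P4 (4.28) > population P2 (3.80) > population P3 (2.47)

population P4 > population P2 > population P3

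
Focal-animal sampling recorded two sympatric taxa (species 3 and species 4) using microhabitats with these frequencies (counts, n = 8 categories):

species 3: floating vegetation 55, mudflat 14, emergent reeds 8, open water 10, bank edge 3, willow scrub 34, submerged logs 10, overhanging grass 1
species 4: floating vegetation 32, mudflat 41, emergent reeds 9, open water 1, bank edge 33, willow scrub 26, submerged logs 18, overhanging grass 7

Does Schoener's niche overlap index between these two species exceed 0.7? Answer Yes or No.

No

Proportions for species 3 (n=135): 55/135=0.4074, 14/135=0.1037, 8/135=0.0593, 10/135=0.0741, 3/135=0.0222, 34/135=0.2519, 10/135=0.0741, 1/135=0.0074
Proportions for species 4 (n=167): 32/167=0.1916, 41/167=0.2455, 9/167=0.0539, 1/167=0.0060, 33/167=0.1976, 26/167=0.1557, 18/167=0.1078, 7/167=0.0419
Σ|p₁ᵢ − p₂ᵢ| = 0.2158 + 0.1418 + 0.0054 + 0.0681 + 0.1754 + 0.0962 + 0.0337 + 0.0345 = 0.7709
D = 1 − ½ × 0.7709 = 1 − 0.38545 = 0.61455
D = 0.61455 < 0.7 → No.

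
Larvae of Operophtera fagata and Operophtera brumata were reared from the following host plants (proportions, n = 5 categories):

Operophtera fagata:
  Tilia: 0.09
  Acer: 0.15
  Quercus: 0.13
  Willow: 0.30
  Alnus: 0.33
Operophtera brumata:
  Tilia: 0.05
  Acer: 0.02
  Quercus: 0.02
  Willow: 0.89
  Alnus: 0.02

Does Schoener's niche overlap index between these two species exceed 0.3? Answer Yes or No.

Yes

Σ|p₁ᵢ − p₂ᵢ| = 0.04 + 0.13 + 0.11 + 0.59 + 0.31 = 1.18
D = 1 − ½ × 1.18 = 1 − 0.590 = 0.4100
D = 0.4100 > 0.3 → Yes.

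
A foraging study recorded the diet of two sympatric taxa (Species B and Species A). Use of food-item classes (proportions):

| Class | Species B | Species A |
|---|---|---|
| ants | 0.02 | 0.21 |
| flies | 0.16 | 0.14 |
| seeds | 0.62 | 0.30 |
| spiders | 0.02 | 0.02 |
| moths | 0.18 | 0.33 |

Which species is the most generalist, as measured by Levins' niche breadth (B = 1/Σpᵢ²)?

Species A

Σp_Bᵢ² = 0.02² + 0.16² + 0.62² + 0.02² + 0.18² = 0.0004 + 0.0256 + 0.3844 + 0.0004 + 0.0324 = 0.4432
B_B = 1 / 0.4432 = 2.2563
Σp_Aᵢ² = 0.21² + 0.14² + 0.30² + 0.02² + 0.33² = 0.0441 + 0.0196 + 0.0900 + 0.0004 + 0.1089 = 0.2630
B_A = 1 / 0.2630 = 3.8023
Highest B → broadest niche (most generalist): Species A (B = 3.80).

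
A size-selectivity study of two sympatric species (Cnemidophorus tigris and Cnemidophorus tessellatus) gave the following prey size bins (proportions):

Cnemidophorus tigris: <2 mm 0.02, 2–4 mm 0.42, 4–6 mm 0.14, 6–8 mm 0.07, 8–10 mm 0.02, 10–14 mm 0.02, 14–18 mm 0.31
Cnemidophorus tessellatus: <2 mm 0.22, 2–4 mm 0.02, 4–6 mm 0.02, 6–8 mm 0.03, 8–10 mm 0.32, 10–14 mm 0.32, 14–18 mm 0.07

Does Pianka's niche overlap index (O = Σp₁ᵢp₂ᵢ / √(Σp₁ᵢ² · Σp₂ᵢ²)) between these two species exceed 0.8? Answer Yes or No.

Σ p₁ᵢp₂ᵢ = 0.0044 + 0.0084 + 0.0028 + 0.0021 + 0.0064 + 0.0064 + 0.0217 = 0.0522
Σp_1ᵢ² = 0.02² + 0.42² + 0.14² + 0.07² + 0.02² + 0.02² + 0.31² = 0.0004 + 0.1764 + 0.0196 + 0.0049 + 0.0004 + 0.0004 + 0.0961 = 0.2982
Σp_2ᵢ² = 0.22² + 0.02² + 0.02² + 0.03² + 0.32² + 0.32² + 0.07² = 0.0484 + 0.0004 + 0.0004 + 0.0009 + 0.1024 + 0.1024 + 0.0049 = 0.2598
O = 0.0522 / √(0.2982 × 0.2598) = 0.0522 / 0.27834 = 0.1875
O = 0.1875 < 0.8 → No.

No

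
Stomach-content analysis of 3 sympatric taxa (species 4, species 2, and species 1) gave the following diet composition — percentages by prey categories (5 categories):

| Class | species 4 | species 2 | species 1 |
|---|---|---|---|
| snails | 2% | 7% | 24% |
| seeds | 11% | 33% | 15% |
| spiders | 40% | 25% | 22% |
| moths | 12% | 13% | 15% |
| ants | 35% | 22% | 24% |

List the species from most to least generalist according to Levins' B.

Convert percentages to proportions (divide by 100).
Σp_4ᵢ² = 0.02² + 0.11² + 0.40² + 0.12² + 0.35² = 0.0004 + 0.0121 + 0.1600 + 0.0144 + 0.1225 = 0.3094
B_4 = 1 / 0.3094 = 3.2321
Σp_2ᵢ² = 0.07² + 0.33² + 0.25² + 0.13² + 0.22² = 0.0049 + 0.1089 + 0.0625 + 0.0169 + 0.0484 = 0.2416
B_2 = 1 / 0.2416 = 4.1391
Σp_1ᵢ² = 0.24² + 0.15² + 0.22² + 0.15² + 0.24² = 0.0576 + 0.0225 + 0.0484 + 0.0225 + 0.0576 = 0.2086
B_1 = 1 / 0.2086 = 4.7939
Ranking by B (broadest → narrowest): species 1 (4.79) > species 2 (4.14) > species 4 (3.23)

species 1 > species 2 > species 4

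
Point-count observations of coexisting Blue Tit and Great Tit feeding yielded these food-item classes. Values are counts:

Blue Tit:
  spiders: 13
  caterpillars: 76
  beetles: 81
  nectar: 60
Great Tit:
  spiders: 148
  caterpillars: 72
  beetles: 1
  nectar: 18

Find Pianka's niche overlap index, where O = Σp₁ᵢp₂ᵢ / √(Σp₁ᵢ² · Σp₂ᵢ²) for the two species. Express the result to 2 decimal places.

Proportions for Blue Tit (n=230): 13/230=0.0565, 76/230=0.3304, 81/230=0.3522, 60/230=0.2609
Proportions for Great Tit (n=239): 148/239=0.6192, 72/239=0.3013, 1/239=0.0042, 18/239=0.0753
Σ p₁ᵢp₂ᵢ = 0.034985 + 0.099550 + 0.001479 + 0.019646 = 0.155660
Σp_1ᵢ² = 0.0565² + 0.3304² + 0.3522² + 0.2609² = 0.003192 + 0.109164 + 0.124045 + 0.068069 = 0.304470
Σp_2ᵢ² = 0.6192² + 0.3013² + 0.0042² + 0.0753² = 0.383409 + 0.090782 + 0.000018 + 0.005670 = 0.479879
O = 0.155660 / √(0.304470 × 0.479879) = 0.155660 / 0.3822418 = 0.4072

0.41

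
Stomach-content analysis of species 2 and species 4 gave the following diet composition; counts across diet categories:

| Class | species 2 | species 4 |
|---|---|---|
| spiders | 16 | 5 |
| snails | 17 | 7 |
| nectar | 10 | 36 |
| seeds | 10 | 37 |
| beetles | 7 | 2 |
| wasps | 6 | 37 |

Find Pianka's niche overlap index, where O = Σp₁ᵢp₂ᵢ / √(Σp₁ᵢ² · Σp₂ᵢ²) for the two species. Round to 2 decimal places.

Proportions for species 2 (n=66): 16/66=0.2424, 17/66=0.2576, 10/66=0.1515, 10/66=0.1515, 7/66=0.1061, 6/66=0.0909
Proportions for species 4 (n=124): 5/124=0.0403, 7/124=0.0565, 36/124=0.2903, 37/124=0.2984, 2/124=0.0161, 37/124=0.2984
Σ p₁ᵢp₂ᵢ = 0.009769 + 0.014554 + 0.043980 + 0.045208 + 0.001708 + 0.027125 = 0.142344
Σp_1ᵢ² = 0.2424² + 0.2576² + 0.1515² + 0.1515² + 0.1061² + 0.0909² = 0.058758 + 0.066358 + 0.022952 + 0.022952 + 0.011257 + 0.008263 = 0.190540
Σp_2ᵢ² = 0.0403² + 0.0565² + 0.2903² + 0.2984² + 0.0161² + 0.2984² = 0.001624 + 0.003192 + 0.084274 + 0.089043 + 0.000259 + 0.089043 = 0.267435
O = 0.142344 / √(0.190540 × 0.267435) = 0.142344 / 0.2257367 = 0.6306

0.63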